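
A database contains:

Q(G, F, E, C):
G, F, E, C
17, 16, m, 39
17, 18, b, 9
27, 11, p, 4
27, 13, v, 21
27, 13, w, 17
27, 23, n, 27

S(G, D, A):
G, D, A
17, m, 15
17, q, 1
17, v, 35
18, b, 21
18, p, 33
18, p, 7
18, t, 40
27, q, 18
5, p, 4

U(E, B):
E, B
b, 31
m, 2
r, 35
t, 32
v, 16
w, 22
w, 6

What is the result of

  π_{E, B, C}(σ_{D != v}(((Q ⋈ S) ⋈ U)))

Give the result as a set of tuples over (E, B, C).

{(b, 31, 9), (m, 2, 39), (v, 16, 21), (w, 22, 17), (w, 6, 17)}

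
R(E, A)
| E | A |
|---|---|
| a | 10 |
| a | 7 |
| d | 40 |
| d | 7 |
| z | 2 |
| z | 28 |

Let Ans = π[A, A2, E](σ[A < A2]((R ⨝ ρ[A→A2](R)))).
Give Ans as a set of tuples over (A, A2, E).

{(2, 28, z), (7, 10, a), (7, 40, d)}

ρ[A→A2]: schema becomes (E, A2); tuples unchanged.
Joining R and ρ[A→A2](R) on E yields {(a, 10, 10), (a, 10, 7), (a, 7, 10), (a, 7, 7), (d, 40, 40), (d, 40, 7), (d, 7, 40), (d, 7, 7), (z, 2, 2), (z, 2, 28), (z, 28, 2), (z, 28, 28)}.
σ[A < A2]: keep tuples satisfying A < A2 → {(a, 7, 10), (d, 7, 40), (z, 2, 28)}
π_{A, A2, E} gives {(2, 28, z), (7, 10, a), (7, 40, d)}.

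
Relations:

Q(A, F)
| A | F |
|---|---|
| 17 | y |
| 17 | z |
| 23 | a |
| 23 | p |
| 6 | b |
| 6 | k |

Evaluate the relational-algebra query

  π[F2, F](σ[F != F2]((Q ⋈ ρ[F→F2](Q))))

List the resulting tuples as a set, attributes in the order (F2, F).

ρ[F→F2]: schema becomes (A, F2); tuples unchanged.
Joining Q and ρ[F→F2](Q) on A yields {(17, y, y), (17, y, z), (17, z, y), (17, z, z), (23, a, a), (23, a, p), (23, p, a), (23, p, p), (6, b, b), (6, b, k), (6, k, b), (6, k, k)}.
σ[F != F2]: keep tuples satisfying F != F2 → {(17, y, z), (17, z, y), (23, a, p), (23, p, a), (6, b, k), (6, k, b)}
Projecting to F2, F: {(a, p), (b, k), (k, b), (p, a), (y, z), (z, y)}

{(a, p), (b, k), (k, b), (p, a), (y, z), (z, y)}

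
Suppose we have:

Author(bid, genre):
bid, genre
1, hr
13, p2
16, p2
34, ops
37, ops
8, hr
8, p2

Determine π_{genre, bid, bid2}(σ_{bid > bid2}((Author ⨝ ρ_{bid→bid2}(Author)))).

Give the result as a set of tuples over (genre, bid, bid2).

{(hr, 8, 1), (ops, 37, 34), (p2, 13, 8), (p2, 16, 13), (p2, 16, 8)}

ρ[bid→bid2]: schema becomes (bid2, genre); tuples unchanged.
Joining Author and ρ_{bid→bid2}(Author) on genre yields {(1, hr, 1), (1, hr, 8), (13, p2, 13), (13, p2, 16), (13, p2, 8), (16, p2, 13), (16, p2, 16), (16, p2, 8), (34, ops, 34), (34, ops, 37), (37, ops, 34), (37, ops, 37), (8, hr, 1), (8, hr, 8), (8, p2, 13), (8, p2, 16), (8, p2, 8)}.
Selection bid > bid2: {(13, p2, 8), (16, p2, 13), (16, p2, 8), (37, ops, 34), (8, hr, 1)}
Keep only column(s) genre, bid, bid2: {(hr, 8, 1), (ops, 37, 34), (p2, 13, 8), (p2, 16, 13), (p2, 16, 8)}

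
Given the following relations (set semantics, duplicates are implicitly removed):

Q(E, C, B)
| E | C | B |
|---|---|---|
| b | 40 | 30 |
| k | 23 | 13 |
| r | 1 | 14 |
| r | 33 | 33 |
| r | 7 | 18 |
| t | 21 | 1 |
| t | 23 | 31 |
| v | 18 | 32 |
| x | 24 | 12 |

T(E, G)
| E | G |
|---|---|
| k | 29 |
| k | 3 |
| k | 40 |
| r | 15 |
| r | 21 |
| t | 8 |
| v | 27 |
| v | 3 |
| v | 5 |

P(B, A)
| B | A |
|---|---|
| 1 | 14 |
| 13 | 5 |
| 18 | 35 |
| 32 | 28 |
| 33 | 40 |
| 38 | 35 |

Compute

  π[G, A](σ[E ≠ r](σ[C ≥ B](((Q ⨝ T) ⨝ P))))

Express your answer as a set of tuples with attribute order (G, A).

{(29, 5), (3, 5), (40, 5), (8, 14)}

Natural join on E: {(k, 23, 13, 29), (k, 23, 13, 3), (k, 23, 13, 40), (r, 1, 14, 15), (r, 1, 14, 21), (r, 33, 33, 15), (r, 33, 33, 21), (r, 7, 18, 15), (r, 7, 18, 21), (t, 21, 1, 8), (t, 23, 31, 8), (v, 18, 32, 27), (v, 18, 32, 3), (v, 18, 32, 5)}
Natural join on B: {(k, 23, 13, 29, 5), (k, 23, 13, 3, 5), (k, 23, 13, 40, 5), (r, 33, 33, 15, 40), (r, 33, 33, 21, 40), (r, 7, 18, 15, 35), (r, 7, 18, 21, 35), (t, 21, 1, 8, 14), (v, 18, 32, 27, 28), (v, 18, 32, 3, 28), (v, 18, 32, 5, 28)}
Filtering on C ≥ B leaves {(k, 23, 13, 29, 5), (k, 23, 13, 3, 5), (k, 23, 13, 40, 5), (r, 33, 33, 15, 40), (r, 33, 33, 21, 40), (t, 21, 1, 8, 14)}.
Filtering on E ≠ r leaves {(k, 23, 13, 29, 5), (k, 23, 13, 3, 5), (k, 23, 13, 40, 5), (t, 21, 1, 8, 14)}.
Keep only column(s) G, A: {(29, 5), (3, 5), (40, 5), (8, 14)}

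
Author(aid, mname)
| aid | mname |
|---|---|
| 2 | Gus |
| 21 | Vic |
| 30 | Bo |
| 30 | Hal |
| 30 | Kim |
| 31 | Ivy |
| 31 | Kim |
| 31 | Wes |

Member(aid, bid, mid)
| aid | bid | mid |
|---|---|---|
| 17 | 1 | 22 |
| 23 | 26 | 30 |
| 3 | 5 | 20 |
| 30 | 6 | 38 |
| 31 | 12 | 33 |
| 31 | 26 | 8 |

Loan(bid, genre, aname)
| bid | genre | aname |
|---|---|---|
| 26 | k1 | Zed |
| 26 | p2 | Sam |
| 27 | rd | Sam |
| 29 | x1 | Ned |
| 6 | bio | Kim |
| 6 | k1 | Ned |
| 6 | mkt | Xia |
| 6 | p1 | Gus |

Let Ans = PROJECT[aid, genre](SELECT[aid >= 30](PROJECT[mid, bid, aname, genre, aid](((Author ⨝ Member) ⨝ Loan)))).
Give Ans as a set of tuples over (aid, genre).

{(30, bio), (30, k1), (30, mkt), (30, p1), (31, k1), (31, p2)}

Natural join on aid: {(30, Bo, 6, 38), (30, Hal, 6, 38), (30, Kim, 6, 38), (31, Ivy, 12, 33), (31, Ivy, 26, 8), (31, Kim, 12, 33), (31, Kim, 26, 8), (31, Wes, 12, 33), (31, Wes, 26, 8)}
Natural join on bid: {(30, Bo, 6, 38, bio, Kim), (30, Bo, 6, 38, k1, Ned), (30, Bo, 6, 38, mkt, Xia), (30, Bo, 6, 38, p1, Gus), (30, Hal, 6, 38, bio, Kim), (30, Hal, 6, 38, k1, Ned), (30, Hal, 6, 38, mkt, Xia), (30, Hal, 6, 38, p1, Gus), (30, Kim, 6, 38, bio, Kim), (30, Kim, 6, 38, k1, Ned), (30, Kim, 6, 38, mkt, Xia), (30, Kim, 6, 38, p1, Gus), (31, Ivy, 26, 8, k1, Zed), (31, Ivy, 26, 8, p2, Sam), (31, Kim, 26, 8, k1, Zed), (31, Kim, 26, 8, p2, Sam), (31, Wes, 26, 8, k1, Zed), (31, Wes, 26, 8, p2, Sam)}
Projecting to mid, bid, aname, genre, aid (12 duplicate(s) eliminated): {(38, 6, Gus, p1, 30), (38, 6, Kim, bio, 30), (38, 6, Ned, k1, 30), (38, 6, Xia, mkt, 30), (8, 26, Sam, p2, 31), (8, 26, Zed, k1, 31)}
Selection aid >= 30: {(38, 6, Gus, p1, 30), (38, 6, Kim, bio, 30), (38, 6, Ned, k1, 30), (38, 6, Xia, mkt, 30), (8, 26, Sam, p2, 31), (8, 26, Zed, k1, 31)}
Projecting to aid, genre: {(30, bio), (30, k1), (30, mkt), (30, p1), (31, k1), (31, p2)}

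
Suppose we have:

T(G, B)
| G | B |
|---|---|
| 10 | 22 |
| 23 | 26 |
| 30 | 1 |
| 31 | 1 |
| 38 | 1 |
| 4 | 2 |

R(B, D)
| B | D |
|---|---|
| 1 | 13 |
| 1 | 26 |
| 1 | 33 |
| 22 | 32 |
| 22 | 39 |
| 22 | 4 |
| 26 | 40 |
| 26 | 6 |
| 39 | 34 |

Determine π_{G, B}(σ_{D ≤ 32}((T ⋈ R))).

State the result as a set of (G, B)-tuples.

{(10, 22), (23, 26), (30, 1), (31, 1), (38, 1)}

Natural join on B: {(10, 22, 32), (10, 22, 39), (10, 22, 4), (23, 26, 40), (23, 26, 6), (30, 1, 13), (30, 1, 26), (30, 1, 33), (31, 1, 13), (31, 1, 26), (31, 1, 33), (38, 1, 13), (38, 1, 26), (38, 1, 33)}
Filtering on D ≤ 32 leaves {(10, 22, 32), (10, 22, 4), (23, 26, 6), (30, 1, 13), (30, 1, 26), (31, 1, 13), (31, 1, 26), (38, 1, 13), (38, 1, 26)}.
π_{G, B} gives {(10, 22), (23, 26), (30, 1), (31, 1), (38, 1)} (4 duplicate(s) eliminated).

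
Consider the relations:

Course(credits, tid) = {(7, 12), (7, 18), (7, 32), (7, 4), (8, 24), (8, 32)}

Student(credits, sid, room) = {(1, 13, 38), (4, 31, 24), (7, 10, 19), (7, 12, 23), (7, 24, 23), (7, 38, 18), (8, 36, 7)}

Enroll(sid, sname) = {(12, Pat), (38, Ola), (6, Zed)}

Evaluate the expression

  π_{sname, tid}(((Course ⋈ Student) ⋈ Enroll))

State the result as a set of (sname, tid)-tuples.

{(Ola, 12), (Ola, 18), (Ola, 32), (Ola, 4), (Pat, 12), (Pat, 18), (Pat, 32), (Pat, 4)}

Natural join on credits: {(7, 12, 10, 19), (7, 12, 12, 23), (7, 12, 24, 23), (7, 12, 38, 18), (7, 18, 10, 19), (7, 18, 12, 23), (7, 18, 24, 23), (7, 18, 38, 18), (7, 32, 10, 19), (7, 32, 12, 23), (7, 32, 24, 23), (7, 32, 38, 18), (7, 4, 10, 19), (7, 4, 12, 23), (7, 4, 24, 23), (7, 4, 38, 18), (8, 24, 36, 7), (8, 32, 36, 7)}
Natural join on sid: {(7, 12, 12, 23, Pat), (7, 12, 38, 18, Ola), (7, 18, 12, 23, Pat), (7, 18, 38, 18, Ola), (7, 32, 12, 23, Pat), (7, 32, 38, 18, Ola), (7, 4, 12, 23, Pat), (7, 4, 38, 18, Ola)}
π[sname, tid]: project onto (sname, tid) → {(Ola, 12), (Ola, 18), (Ola, 32), (Ola, 4), (Pat, 12), (Pat, 18), (Pat, 32), (Pat, 4)}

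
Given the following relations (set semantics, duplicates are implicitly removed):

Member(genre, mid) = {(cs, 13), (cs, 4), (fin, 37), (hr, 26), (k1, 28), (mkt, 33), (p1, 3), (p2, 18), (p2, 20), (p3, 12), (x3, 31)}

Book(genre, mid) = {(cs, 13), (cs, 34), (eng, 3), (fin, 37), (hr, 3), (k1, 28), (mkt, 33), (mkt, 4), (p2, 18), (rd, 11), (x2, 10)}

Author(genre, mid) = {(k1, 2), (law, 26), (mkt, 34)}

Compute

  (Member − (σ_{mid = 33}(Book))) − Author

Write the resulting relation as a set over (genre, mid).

{(cs, 13), (cs, 4), (fin, 37), (hr, 26), (k1, 28), (p1, 3), (p2, 18), (p2, 20), (p3, 12), (x3, 31)}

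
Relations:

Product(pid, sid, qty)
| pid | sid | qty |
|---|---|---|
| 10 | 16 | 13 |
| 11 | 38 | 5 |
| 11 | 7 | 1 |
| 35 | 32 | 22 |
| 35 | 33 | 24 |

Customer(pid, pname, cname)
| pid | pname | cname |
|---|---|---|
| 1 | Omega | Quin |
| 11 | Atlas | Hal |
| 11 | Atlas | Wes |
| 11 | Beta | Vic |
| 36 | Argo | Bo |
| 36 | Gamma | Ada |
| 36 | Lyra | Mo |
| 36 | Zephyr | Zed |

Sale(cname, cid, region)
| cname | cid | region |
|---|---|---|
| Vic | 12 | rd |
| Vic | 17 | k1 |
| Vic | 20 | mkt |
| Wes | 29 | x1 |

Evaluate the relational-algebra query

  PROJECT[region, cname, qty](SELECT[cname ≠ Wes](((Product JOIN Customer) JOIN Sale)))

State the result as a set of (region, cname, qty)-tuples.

Product ⋈ Customer (natural join on pid): {(11, 38, 5, Atlas, Hal), (11, 38, 5, Atlas, Wes), (11, 38, 5, Beta, Vic), (11, 7, 1, Atlas, Hal), (11, 7, 1, Atlas, Wes), (11, 7, 1, Beta, Vic)}
(Product JOIN Customer) ⋈ Sale (natural join on cname): {(11, 38, 5, Atlas, Wes, 29, x1), (11, 38, 5, Beta, Vic, 12, rd), (11, 38, 5, Beta, Vic, 17, k1), (11, 38, 5, Beta, Vic, 20, mkt), (11, 7, 1, Atlas, Wes, 29, x1), (11, 7, 1, Beta, Vic, 12, rd), (11, 7, 1, Beta, Vic, 17, k1), (11, 7, 1, Beta, Vic, 20, mkt)}
Apply σ_{cname ≠ Wes}; surviving tuples: {(11, 38, 5, Beta, Vic, 12, rd), (11, 38, 5, Beta, Vic, 17, k1), (11, 38, 5, Beta, Vic, 20, mkt), (11, 7, 1, Beta, Vic, 12, rd), (11, 7, 1, Beta, Vic, 17, k1), (11, 7, 1, Beta, Vic, 20, mkt)}
Keep only column(s) region, cname, qty: {(k1, Vic, 1), (k1, Vic, 5), (mkt, Vic, 1), (mkt, Vic, 5), (rd, Vic, 1), (rd, Vic, 5)}

{(k1, Vic, 1), (k1, Vic, 5), (mkt, Vic, 1), (mkt, Vic, 5), (rd, Vic, 1), (rd, Vic, 5)}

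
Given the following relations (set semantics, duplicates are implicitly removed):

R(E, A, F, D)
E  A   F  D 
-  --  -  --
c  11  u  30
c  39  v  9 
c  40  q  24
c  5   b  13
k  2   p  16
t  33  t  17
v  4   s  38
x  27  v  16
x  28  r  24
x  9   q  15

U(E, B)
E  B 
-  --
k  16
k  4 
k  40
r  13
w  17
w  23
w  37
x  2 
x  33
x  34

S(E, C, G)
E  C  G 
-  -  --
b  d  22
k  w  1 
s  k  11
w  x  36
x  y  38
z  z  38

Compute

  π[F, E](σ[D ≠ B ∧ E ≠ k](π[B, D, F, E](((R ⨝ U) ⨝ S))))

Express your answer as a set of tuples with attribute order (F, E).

{(q, x), (r, x), (v, x)}

R ⋈ U (natural join on E): {(k, 2, p, 16, 16), (k, 2, p, 16, 4), (k, 2, p, 16, 40), (x, 27, v, 16, 2), (x, 27, v, 16, 33), (x, 27, v, 16, 34), (x, 28, r, 24, 2), (x, 28, r, 24, 33), (x, 28, r, 24, 34), (x, 9, q, 15, 2), (x, 9, q, 15, 33), (x, 9, q, 15, 34)}
(R ⨝ U) ⋈ S (natural join on E): {(k, 2, p, 16, 16, w, 1), (k, 2, p, 16, 4, w, 1), (k, 2, p, 16, 40, w, 1), (x, 27, v, 16, 2, y, 38), (x, 27, v, 16, 33, y, 38), (x, 27, v, 16, 34, y, 38), (x, 28, r, 24, 2, y, 38), (x, 28, r, 24, 33, y, 38), (x, 28, r, 24, 34, y, 38), (x, 9, q, 15, 2, y, 38), (x, 9, q, 15, 33, y, 38), (x, 9, q, 15, 34, y, 38)}
Keep only column(s) B, D, F, E: {(16, 16, p, k), (2, 15, q, x), (2, 16, v, x), (2, 24, r, x), (33, 15, q, x), (33, 16, v, x), (33, 24, r, x), (34, 15, q, x), (34, 16, v, x), (34, 24, r, x), (4, 16, p, k), (40, 16, p, k)}
Filtering on D ≠ B ∧ E ≠ k leaves {(2, 15, q, x), (2, 16, v, x), (2, 24, r, x), (33, 15, q, x), (33, 16, v, x), (33, 24, r, x), (34, 15, q, x), (34, 16, v, x), (34, 24, r, x)}.
Keep only column(s) F, E (6 duplicate(s) eliminated): {(q, x), (r, x), (v, x)}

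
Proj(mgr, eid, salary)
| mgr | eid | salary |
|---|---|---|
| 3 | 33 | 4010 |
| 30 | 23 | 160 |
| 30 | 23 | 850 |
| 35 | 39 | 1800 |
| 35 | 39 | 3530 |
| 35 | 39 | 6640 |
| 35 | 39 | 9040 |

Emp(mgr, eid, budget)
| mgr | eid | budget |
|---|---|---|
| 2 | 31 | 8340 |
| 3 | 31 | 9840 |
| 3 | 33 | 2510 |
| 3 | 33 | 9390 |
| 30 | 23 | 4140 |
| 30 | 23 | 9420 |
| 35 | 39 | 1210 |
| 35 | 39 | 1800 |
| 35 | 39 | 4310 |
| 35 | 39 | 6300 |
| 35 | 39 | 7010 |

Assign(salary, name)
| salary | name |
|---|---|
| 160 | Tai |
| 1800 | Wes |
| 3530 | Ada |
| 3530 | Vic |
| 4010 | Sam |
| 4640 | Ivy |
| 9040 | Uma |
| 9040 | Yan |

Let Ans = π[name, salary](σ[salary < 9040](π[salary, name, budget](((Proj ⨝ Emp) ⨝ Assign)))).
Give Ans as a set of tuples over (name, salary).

Joining Proj and Emp on mgr, eid yields {(3, 33, 4010, 2510), (3, 33, 4010, 9390), (30, 23, 160, 4140), (30, 23, 160, 9420), (30, 23, 850, 4140), (30, 23, 850, 9420), (35, 39, 1800, 1210), (35, 39, 1800, 1800), (35, 39, 1800, 4310), (35, 39, 1800, 6300), (35, 39, 1800, 7010), (35, 39, 3530, 1210), (35, 39, 3530, 1800), (35, 39, 3530, 4310), (35, 39, 3530, 6300), (35, 39, 3530, 7010), (35, 39, 6640, 1210), (35, 39, 6640, 1800), (35, 39, 6640, 4310), (35, 39, 6640, 6300), (35, 39, 6640, 7010), (35, 39, 9040, 1210), (35, 39, 9040, 1800), (35, 39, 9040, 4310), (35, 39, 9040, 6300), (35, 39, 9040, 7010)}.
Joining (Proj ⨝ Emp) and Assign on salary yields {(3, 33, 4010, 2510, Sam), (3, 33, 4010, 9390, Sam), (30, 23, 160, 4140, Tai), (30, 23, 160, 9420, Tai), (35, 39, 1800, 1210, Wes), (35, 39, 1800, 1800, Wes), (35, 39, 1800, 4310, Wes), (35, 39, 1800, 6300, Wes), (35, 39, 1800, 7010, Wes), (35, 39, 3530, 1210, Ada), (35, 39, 3530, 1210, Vic), (35, 39, 3530, 1800, Ada), (35, 39, 3530, 1800, Vic), (35, 39, 3530, 4310, Ada), (35, 39, 3530, 4310, Vic), (35, 39, 3530, 6300, Ada), (35, 39, 3530, 6300, Vic), (35, 39, 3530, 7010, Ada), (35, 39, 3530, 7010, Vic), (35, 39, 9040, 1210, Uma), (35, 39, 9040, 1210, Yan), (35, 39, 9040, 1800, Uma), (35, 39, 9040, 1800, Yan), (35, 39, 9040, 4310, Uma), (35, 39, 9040, 4310, Yan), (35, 39, 9040, 6300, Uma), (35, 39, 9040, 6300, Yan), (35, 39, 9040, 7010, Uma), (35, 39, 9040, 7010, Yan)}.
π[salary, name, budget]: project onto (salary, name, budget) → {(160, Tai, 4140), (160, Tai, 9420), (1800, Wes, 1210), (1800, Wes, 1800), (1800, Wes, 4310), (1800, Wes, 6300), (1800, Wes, 7010), (3530, Ada, 1210), (3530, Ada, 1800), (3530, Ada, 4310), (3530, Ada, 6300), (3530, Ada, 7010), (3530, Vic, 1210), (3530, Vic, 1800), (3530, Vic, 4310), (3530, Vic, 6300), (3530, Vic, 7010), (4010, Sam, 2510), (4010, Sam, 9390), (9040, Uma, 1210), (9040, Uma, 1800), (9040, Uma, 4310), (9040, Uma, 6300), (9040, Uma, 7010), (9040, Yan, 1210), (9040, Yan, 1800), (9040, Yan, 4310), (9040, Yan, 6300), (9040, Yan, 7010)}
Filtering on salary < 9040 leaves {(160, Tai, 4140), (160, Tai, 9420), (1800, Wes, 1210), (1800, Wes, 1800), (1800, Wes, 4310), (1800, Wes, 6300), (1800, Wes, 7010), (3530, Ada, 1210), (3530, Ada, 1800), (3530, Ada, 4310), (3530, Ada, 6300), (3530, Ada, 7010), (3530, Vic, 1210), (3530, Vic, 1800), (3530, Vic, 4310), (3530, Vic, 6300), (3530, Vic, 7010), (4010, Sam, 2510), (4010, Sam, 9390)}.
π[name, salary]: project onto (name, salary) (14 duplicate(s) eliminated) → {(Ada, 3530), (Sam, 4010), (Tai, 160), (Vic, 3530), (Wes, 1800)}

{(Ada, 3530), (Sam, 4010), (Tai, 160), (Vic, 3530), (Wes, 1800)}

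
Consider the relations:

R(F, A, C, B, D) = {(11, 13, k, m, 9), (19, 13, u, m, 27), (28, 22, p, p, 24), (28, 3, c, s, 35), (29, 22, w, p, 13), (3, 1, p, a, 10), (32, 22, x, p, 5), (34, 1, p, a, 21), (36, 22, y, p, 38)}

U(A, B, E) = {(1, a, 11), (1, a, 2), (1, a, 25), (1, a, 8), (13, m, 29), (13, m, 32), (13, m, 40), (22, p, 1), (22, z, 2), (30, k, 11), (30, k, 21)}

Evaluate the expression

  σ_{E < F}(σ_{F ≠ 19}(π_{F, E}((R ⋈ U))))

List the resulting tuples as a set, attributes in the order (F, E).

{(28, 1), (29, 1), (3, 2), (32, 1), (34, 11), (34, 2), (34, 25), (34, 8), (36, 1)}

R ⋈ U (natural join on A, B): {(11, 13, k, m, 9, 29), (11, 13, k, m, 9, 32), (11, 13, k, m, 9, 40), (19, 13, u, m, 27, 29), (19, 13, u, m, 27, 32), (19, 13, u, m, 27, 40), (28, 22, p, p, 24, 1), (29, 22, w, p, 13, 1), (3, 1, p, a, 10, 11), (3, 1, p, a, 10, 2), (3, 1, p, a, 10, 25), (3, 1, p, a, 10, 8), (32, 22, x, p, 5, 1), (34, 1, p, a, 21, 11), (34, 1, p, a, 21, 2), (34, 1, p, a, 21, 25), (34, 1, p, a, 21, 8), (36, 22, y, p, 38, 1)}
π_{F, E} gives {(11, 29), (11, 32), (11, 40), (19, 29), (19, 32), (19, 40), (28, 1), (29, 1), (3, 11), (3, 2), (3, 25), (3, 8), (32, 1), (34, 11), (34, 2), (34, 25), (34, 8), (36, 1)}.
σ[F ≠ 19]: keep tuples satisfying F ≠ 19 → {(11, 29), (11, 32), (11, 40), (28, 1), (29, 1), (3, 11), (3, 2), (3, 25), (3, 8), (32, 1), (34, 11), (34, 2), (34, 25), (34, 8), (36, 1)}
σ[E < F]: keep tuples satisfying E < F → {(28, 1), (29, 1), (3, 2), (32, 1), (34, 11), (34, 2), (34, 25), (34, 8), (36, 1)}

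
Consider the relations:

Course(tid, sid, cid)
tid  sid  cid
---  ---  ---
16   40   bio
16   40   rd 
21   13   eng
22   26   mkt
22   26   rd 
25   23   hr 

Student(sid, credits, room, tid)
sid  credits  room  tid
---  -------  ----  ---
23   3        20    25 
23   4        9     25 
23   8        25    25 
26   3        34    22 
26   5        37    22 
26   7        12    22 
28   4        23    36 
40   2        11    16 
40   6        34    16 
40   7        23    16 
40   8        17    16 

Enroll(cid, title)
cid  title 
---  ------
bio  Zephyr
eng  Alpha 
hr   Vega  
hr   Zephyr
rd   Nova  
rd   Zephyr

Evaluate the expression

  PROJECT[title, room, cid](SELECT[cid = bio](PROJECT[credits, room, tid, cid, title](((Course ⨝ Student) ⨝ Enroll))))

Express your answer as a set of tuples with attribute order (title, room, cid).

Joining Course and Student on tid, sid yields {(16, 40, bio, 2, 11), (16, 40, bio, 6, 34), (16, 40, bio, 7, 23), (16, 40, bio, 8, 17), (16, 40, rd, 2, 11), (16, 40, rd, 6, 34), (16, 40, rd, 7, 23), (16, 40, rd, 8, 17), (22, 26, mkt, 3, 34), (22, 26, mkt, 5, 37), (22, 26, mkt, 7, 12), (22, 26, rd, 3, 34), (22, 26, rd, 5, 37), (22, 26, rd, 7, 12), (25, 23, hr, 3, 20), (25, 23, hr, 4, 9), (25, 23, hr, 8, 25)}.
Joining (Course ⨝ Student) and Enroll on cid yields {(16, 40, bio, 2, 11, Zephyr), (16, 40, bio, 6, 34, Zephyr), (16, 40, bio, 7, 23, Zephyr), (16, 40, bio, 8, 17, Zephyr), (16, 40, rd, 2, 11, Nova), (16, 40, rd, 2, 11, Zephyr), (16, 40, rd, 6, 34, Nova), (16, 40, rd, 6, 34, Zephyr), (16, 40, rd, 7, 23, Nova), (16, 40, rd, 7, 23, Zephyr), (16, 40, rd, 8, 17, Nova), (16, 40, rd, 8, 17, Zephyr), (22, 26, rd, 3, 34, Nova), (22, 26, rd, 3, 34, Zephyr), (22, 26, rd, 5, 37, Nova), (22, 26, rd, 5, 37, Zephyr), (22, 26, rd, 7, 12, Nova), (22, 26, rd, 7, 12, Zephyr), (25, 23, hr, 3, 20, Vega), (25, 23, hr, 3, 20, Zephyr), (25, 23, hr, 4, 9, Vega), (25, 23, hr, 4, 9, Zephyr), (25, 23, hr, 8, 25, Vega), (25, 23, hr, 8, 25, Zephyr)}.
Keep only column(s) credits, room, tid, cid, title: {(2, 11, 16, bio, Zephyr), (2, 11, 16, rd, Nova), (2, 11, 16, rd, Zephyr), (3, 20, 25, hr, Vega), (3, 20, 25, hr, Zephyr), (3, 34, 22, rd, Nova), (3, 34, 22, rd, Zephyr), (4, 9, 25, hr, Vega), (4, 9, 25, hr, Zephyr), (5, 37, 22, rd, Nova), (5, 37, 22, rd, Zephyr), (6, 34, 16, bio, Zephyr), (6, 34, 16, rd, Nova), (6, 34, 16, rd, Zephyr), (7, 12, 22, rd, Nova), (7, 12, 22, rd, Zephyr), (7, 23, 16, bio, Zephyr), (7, 23, 16, rd, Nova), (7, 23, 16, rd, Zephyr), (8, 17, 16, bio, Zephyr), (8, 17, 16, rd, Nova), (8, 17, 16, rd, Zephyr), (8, 25, 25, hr, Vega), (8, 25, 25, hr, Zephyr)}
Filtering on cid = bio leaves {(2, 11, 16, bio, Zephyr), (6, 34, 16, bio, Zephyr), (7, 23, 16, bio, Zephyr), (8, 17, 16, bio, Zephyr)}.
Keep only column(s) title, room, cid: {(Zephyr, 11, bio), (Zephyr, 17, bio), (Zephyr, 23, bio), (Zephyr, 34, bio)}

{(Zephyr, 11, bio), (Zephyr, 17, bio), (Zephyr, 23, bio), (Zephyr, 34, bio)}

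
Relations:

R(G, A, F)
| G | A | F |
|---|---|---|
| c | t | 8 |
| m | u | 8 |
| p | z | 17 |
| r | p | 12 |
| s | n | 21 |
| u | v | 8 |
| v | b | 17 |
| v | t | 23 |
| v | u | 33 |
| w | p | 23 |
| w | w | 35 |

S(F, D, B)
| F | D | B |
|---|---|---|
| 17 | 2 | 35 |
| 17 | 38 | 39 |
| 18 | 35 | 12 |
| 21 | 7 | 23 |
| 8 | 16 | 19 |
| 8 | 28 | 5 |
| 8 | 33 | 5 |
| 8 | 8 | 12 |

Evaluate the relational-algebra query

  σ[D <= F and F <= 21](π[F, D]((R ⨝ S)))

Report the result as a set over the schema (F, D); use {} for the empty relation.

Natural join on F: {(c, t, 8, 16, 19), (c, t, 8, 28, 5), (c, t, 8, 33, 5), (c, t, 8, 8, 12), (m, u, 8, 16, 19), (m, u, 8, 28, 5), (m, u, 8, 33, 5), (m, u, 8, 8, 12), (p, z, 17, 2, 35), (p, z, 17, 38, 39), (s, n, 21, 7, 23), (u, v, 8, 16, 19), (u, v, 8, 28, 5), (u, v, 8, 33, 5), (u, v, 8, 8, 12), (v, b, 17, 2, 35), (v, b, 17, 38, 39)}
π[F, D]: project onto (F, D) (10 duplicate(s) eliminated) → {(17, 2), (17, 38), (21, 7), (8, 16), (8, 28), (8, 33), (8, 8)}
Selection D <= F and F <= 21: {(17, 2), (21, 7), (8, 8)}

{(17, 2), (21, 7), (8, 8)}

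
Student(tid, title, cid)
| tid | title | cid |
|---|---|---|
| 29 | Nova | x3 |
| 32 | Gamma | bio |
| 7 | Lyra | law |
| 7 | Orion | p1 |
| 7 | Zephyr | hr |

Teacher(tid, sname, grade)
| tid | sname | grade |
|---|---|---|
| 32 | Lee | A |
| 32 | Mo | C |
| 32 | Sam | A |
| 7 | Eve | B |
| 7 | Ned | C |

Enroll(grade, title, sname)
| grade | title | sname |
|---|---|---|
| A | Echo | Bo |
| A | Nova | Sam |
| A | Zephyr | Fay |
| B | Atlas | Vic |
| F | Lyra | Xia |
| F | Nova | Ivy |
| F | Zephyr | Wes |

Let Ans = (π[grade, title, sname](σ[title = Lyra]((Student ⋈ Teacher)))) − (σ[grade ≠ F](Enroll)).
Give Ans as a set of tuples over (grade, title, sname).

{(B, Lyra, Eve), (C, Lyra, Ned)}

Natural join on tid: {(32, Gamma, bio, Lee, A), (32, Gamma, bio, Mo, C), (32, Gamma, bio, Sam, A), (7, Lyra, law, Eve, B), (7, Lyra, law, Ned, C), (7, Orion, p1, Eve, B), (7, Orion, p1, Ned, C), (7, Zephyr, hr, Eve, B), (7, Zephyr, hr, Ned, C)}
Apply σ_{title = Lyra}; surviving tuples: {(7, Lyra, law, Eve, B), (7, Lyra, law, Ned, C)}
π_{grade, title, sname} gives {(B, Lyra, Eve), (C, Lyra, Ned)}.
Apply σ_{grade ≠ F}; surviving tuples: {(A, Echo, Bo), (A, Nova, Sam), (A, Zephyr, Fay), (B, Atlas, Vic)}
Set difference of the two operands is {(B, Lyra, Eve), (C, Lyra, Ned)}.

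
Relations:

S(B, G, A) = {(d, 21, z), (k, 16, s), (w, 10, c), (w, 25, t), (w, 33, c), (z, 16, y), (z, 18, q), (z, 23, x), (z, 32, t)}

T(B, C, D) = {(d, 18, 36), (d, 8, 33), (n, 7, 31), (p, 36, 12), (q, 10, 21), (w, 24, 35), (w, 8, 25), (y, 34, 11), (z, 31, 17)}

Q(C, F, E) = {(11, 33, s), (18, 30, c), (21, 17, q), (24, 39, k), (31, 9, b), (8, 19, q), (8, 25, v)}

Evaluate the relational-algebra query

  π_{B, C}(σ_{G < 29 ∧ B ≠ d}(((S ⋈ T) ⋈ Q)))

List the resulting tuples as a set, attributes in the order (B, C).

S ⋈ T (natural join on B): {(d, 21, z, 18, 36), (d, 21, z, 8, 33), (w, 10, c, 24, 35), (w, 10, c, 8, 25), (w, 25, t, 24, 35), (w, 25, t, 8, 25), (w, 33, c, 24, 35), (w, 33, c, 8, 25), (z, 16, y, 31, 17), (z, 18, q, 31, 17), (z, 23, x, 31, 17), (z, 32, t, 31, 17)}
(S ⋈ T) ⋈ Q (natural join on C): {(d, 21, z, 18, 36, 30, c), (d, 21, z, 8, 33, 19, q), (d, 21, z, 8, 33, 25, v), (w, 10, c, 24, 35, 39, k), (w, 10, c, 8, 25, 19, q), (w, 10, c, 8, 25, 25, v), (w, 25, t, 24, 35, 39, k), (w, 25, t, 8, 25, 19, q), (w, 25, t, 8, 25, 25, v), (w, 33, c, 24, 35, 39, k), (w, 33, c, 8, 25, 19, q), (w, 33, c, 8, 25, 25, v), (z, 16, y, 31, 17, 9, b), (z, 18, q, 31, 17, 9, b), (z, 23, x, 31, 17, 9, b), (z, 32, t, 31, 17, 9, b)}
σ[G < 29 ∧ B ≠ d]: keep tuples satisfying G < 29 ∧ B ≠ d → {(w, 10, c, 24, 35, 39, k), (w, 10, c, 8, 25, 19, q), (w, 10, c, 8, 25, 25, v), (w, 25, t, 24, 35, 39, k), (w, 25, t, 8, 25, 19, q), (w, 25, t, 8, 25, 25, v), (z, 16, y, 31, 17, 9, b), (z, 18, q, 31, 17, 9, b), (z, 23, x, 31, 17, 9, b)}
π_{B, C} gives {(w, 24), (w, 8), (z, 31)} (6 duplicate(s) eliminated).

{(w, 24), (w, 8), (z, 31)}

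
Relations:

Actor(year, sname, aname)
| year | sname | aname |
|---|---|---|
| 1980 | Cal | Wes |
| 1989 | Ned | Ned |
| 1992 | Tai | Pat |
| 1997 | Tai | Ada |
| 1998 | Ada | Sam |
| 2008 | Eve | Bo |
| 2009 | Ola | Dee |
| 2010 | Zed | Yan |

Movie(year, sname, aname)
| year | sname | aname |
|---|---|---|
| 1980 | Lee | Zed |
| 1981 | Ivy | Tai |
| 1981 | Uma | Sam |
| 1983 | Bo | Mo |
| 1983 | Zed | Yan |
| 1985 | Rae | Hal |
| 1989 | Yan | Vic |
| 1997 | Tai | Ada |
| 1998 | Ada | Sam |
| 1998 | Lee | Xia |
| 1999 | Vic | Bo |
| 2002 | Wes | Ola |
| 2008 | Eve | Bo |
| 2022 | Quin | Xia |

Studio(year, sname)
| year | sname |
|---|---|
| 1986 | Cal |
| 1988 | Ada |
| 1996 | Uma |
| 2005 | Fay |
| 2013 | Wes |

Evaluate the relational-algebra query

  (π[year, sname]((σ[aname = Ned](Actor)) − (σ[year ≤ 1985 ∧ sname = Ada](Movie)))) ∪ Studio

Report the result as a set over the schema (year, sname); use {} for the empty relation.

{(1986, Cal), (1988, Ada), (1989, Ned), (1996, Uma), (2005, Fay), (2013, Wes)}

Selection aname = Ned: {(1989, Ned, Ned)}
Selection year ≤ 1985 ∧ sname = Ada: {}
Difference: {(1989, Ned, Ned)} with {} → {(1989, Ned, Ned)}
Projecting to year, sname: {(1989, Ned)}
Union: {(1989, Ned)} with {(1986, Cal), (1988, Ada), (1996, Uma), (2005, Fay), (2013, Wes)} → {(1986, Cal), (1988, Ada), (1989, Ned), (1996, Uma), (2005, Fay), (2013, Wes)}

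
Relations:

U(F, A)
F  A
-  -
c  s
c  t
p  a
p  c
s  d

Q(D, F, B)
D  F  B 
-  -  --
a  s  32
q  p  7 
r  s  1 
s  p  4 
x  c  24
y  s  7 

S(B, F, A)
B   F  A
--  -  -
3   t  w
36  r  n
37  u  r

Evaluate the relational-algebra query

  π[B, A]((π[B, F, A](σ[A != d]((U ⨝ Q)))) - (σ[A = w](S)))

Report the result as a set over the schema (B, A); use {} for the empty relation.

{(24, s), (24, t), (4, a), (4, c), (7, a), (7, c)}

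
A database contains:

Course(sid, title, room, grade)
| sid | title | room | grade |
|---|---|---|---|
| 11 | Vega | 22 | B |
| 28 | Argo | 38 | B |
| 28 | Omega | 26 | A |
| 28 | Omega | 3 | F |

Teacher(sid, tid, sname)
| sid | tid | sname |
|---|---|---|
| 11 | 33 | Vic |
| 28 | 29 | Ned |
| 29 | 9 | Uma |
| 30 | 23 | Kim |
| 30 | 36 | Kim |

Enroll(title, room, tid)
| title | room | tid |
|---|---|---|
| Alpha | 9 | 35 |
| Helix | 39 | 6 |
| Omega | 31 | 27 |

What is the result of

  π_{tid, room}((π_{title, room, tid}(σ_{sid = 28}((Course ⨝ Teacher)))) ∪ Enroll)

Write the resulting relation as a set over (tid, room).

{(27, 31), (29, 26), (29, 3), (29, 38), (35, 9), (6, 39)}

Course ⋈ Teacher (natural join on sid): {(11, Vega, 22, B, 33, Vic), (28, Argo, 38, B, 29, Ned), (28, Omega, 26, A, 29, Ned), (28, Omega, 3, F, 29, Ned)}
Filtering on sid = 28 leaves {(28, Argo, 38, B, 29, Ned), (28, Omega, 26, A, 29, Ned), (28, Omega, 3, F, 29, Ned)}.
Projecting to title, room, tid: {(Argo, 38, 29), (Omega, 26, 29), (Omega, 3, 29)}
Set union of the two operands is {(Alpha, 9, 35), (Argo, 38, 29), (Helix, 39, 6), (Omega, 26, 29), (Omega, 3, 29), (Omega, 31, 27)}.
Projecting to tid, room: {(27, 31), (29, 26), (29, 3), (29, 38), (35, 9), (6, 39)}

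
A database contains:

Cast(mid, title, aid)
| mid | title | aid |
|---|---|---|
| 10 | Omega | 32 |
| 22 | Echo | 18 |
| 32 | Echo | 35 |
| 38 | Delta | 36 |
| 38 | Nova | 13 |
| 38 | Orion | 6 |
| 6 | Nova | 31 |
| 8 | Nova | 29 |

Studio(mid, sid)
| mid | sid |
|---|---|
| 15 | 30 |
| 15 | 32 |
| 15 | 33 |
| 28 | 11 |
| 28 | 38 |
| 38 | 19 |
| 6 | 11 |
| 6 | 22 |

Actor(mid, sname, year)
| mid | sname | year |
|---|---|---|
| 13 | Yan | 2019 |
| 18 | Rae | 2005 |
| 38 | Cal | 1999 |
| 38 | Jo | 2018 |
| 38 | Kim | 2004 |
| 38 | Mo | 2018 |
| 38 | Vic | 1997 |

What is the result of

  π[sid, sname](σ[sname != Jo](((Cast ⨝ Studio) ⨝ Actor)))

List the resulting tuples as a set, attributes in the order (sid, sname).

Natural join on mid: {(38, Delta, 36, 19), (38, Nova, 13, 19), (38, Orion, 6, 19), (6, Nova, 31, 11), (6, Nova, 31, 22)}
Natural join on mid: {(38, Delta, 36, 19, Cal, 1999), (38, Delta, 36, 19, Jo, 2018), (38, Delta, 36, 19, Kim, 2004), (38, Delta, 36, 19, Mo, 2018), (38, Delta, 36, 19, Vic, 1997), (38, Nova, 13, 19, Cal, 1999), (38, Nova, 13, 19, Jo, 2018), (38, Nova, 13, 19, Kim, 2004), (38, Nova, 13, 19, Mo, 2018), (38, Nova, 13, 19, Vic, 1997), (38, Orion, 6, 19, Cal, 1999), (38, Orion, 6, 19, Jo, 2018), (38, Orion, 6, 19, Kim, 2004), (38, Orion, 6, 19, Mo, 2018), (38, Orion, 6, 19, Vic, 1997)}
σ[sname != Jo]: keep tuples satisfying sname != Jo → {(38, Delta, 36, 19, Cal, 1999), (38, Delta, 36, 19, Kim, 2004), (38, Delta, 36, 19, Mo, 2018), (38, Delta, 36, 19, Vic, 1997), (38, Nova, 13, 19, Cal, 1999), (38, Nova, 13, 19, Kim, 2004), (38, Nova, 13, 19, Mo, 2018), (38, Nova, 13, 19, Vic, 1997), (38, Orion, 6, 19, Cal, 1999), (38, Orion, 6, 19, Kim, 2004), (38, Orion, 6, 19, Mo, 2018), (38, Orion, 6, 19, Vic, 1997)}
π_{sid, sname} gives {(19, Cal), (19, Kim), (19, Mo), (19, Vic)} (8 duplicate(s) eliminated).

{(19, Cal), (19, Kim), (19, Mo), (19, Vic)}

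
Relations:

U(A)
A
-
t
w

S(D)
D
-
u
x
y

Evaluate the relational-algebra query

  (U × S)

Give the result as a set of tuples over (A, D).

{(t, u), (t, x), (t, y), (w, u), (w, x), (w, y)}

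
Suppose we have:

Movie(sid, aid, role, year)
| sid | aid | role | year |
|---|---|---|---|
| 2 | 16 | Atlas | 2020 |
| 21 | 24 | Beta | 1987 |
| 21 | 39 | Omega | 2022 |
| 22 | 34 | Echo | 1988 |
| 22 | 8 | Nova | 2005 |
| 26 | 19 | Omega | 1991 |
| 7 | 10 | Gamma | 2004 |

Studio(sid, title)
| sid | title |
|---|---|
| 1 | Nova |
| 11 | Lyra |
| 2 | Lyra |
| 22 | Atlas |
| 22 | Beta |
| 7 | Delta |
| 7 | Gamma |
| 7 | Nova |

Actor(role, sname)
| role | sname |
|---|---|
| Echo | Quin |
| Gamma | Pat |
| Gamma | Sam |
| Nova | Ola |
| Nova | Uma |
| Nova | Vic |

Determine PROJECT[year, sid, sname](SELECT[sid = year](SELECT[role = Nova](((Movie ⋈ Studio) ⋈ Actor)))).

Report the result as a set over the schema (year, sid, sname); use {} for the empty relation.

{}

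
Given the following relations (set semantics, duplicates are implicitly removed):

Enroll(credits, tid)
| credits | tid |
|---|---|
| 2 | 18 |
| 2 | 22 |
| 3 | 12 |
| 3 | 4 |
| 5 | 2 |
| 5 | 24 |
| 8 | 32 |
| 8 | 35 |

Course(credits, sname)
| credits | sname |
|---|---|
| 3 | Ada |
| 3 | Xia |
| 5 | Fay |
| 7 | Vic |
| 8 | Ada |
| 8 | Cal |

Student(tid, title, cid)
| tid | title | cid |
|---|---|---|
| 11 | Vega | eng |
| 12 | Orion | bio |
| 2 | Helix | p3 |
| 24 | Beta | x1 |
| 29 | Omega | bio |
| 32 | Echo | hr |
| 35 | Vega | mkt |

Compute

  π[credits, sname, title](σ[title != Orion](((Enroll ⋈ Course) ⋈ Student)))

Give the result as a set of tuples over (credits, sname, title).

Enroll ⋈ Course (natural join on credits): {(3, 12, Ada), (3, 12, Xia), (3, 4, Ada), (3, 4, Xia), (5, 2, Fay), (5, 24, Fay), (8, 32, Ada), (8, 32, Cal), (8, 35, Ada), (8, 35, Cal)}
(Enroll ⋈ Course) ⋈ Student (natural join on tid): {(3, 12, Ada, Orion, bio), (3, 12, Xia, Orion, bio), (5, 2, Fay, Helix, p3), (5, 24, Fay, Beta, x1), (8, 32, Ada, Echo, hr), (8, 32, Cal, Echo, hr), (8, 35, Ada, Vega, mkt), (8, 35, Cal, Vega, mkt)}
Apply σ_{title != Orion}; surviving tuples: {(5, 2, Fay, Helix, p3), (5, 24, Fay, Beta, x1), (8, 32, Ada, Echo, hr), (8, 32, Cal, Echo, hr), (8, 35, Ada, Vega, mkt), (8, 35, Cal, Vega, mkt)}
π[credits, sname, title]: project onto (credits, sname, title) → {(5, Fay, Beta), (5, Fay, Helix), (8, Ada, Echo), (8, Ada, Vega), (8, Cal, Echo), (8, Cal, Vega)}

{(5, Fay, Beta), (5, Fay, Helix), (8, Ada, Echo), (8, Ada, Vega), (8, Cal, Echo), (8, Cal, Vega)}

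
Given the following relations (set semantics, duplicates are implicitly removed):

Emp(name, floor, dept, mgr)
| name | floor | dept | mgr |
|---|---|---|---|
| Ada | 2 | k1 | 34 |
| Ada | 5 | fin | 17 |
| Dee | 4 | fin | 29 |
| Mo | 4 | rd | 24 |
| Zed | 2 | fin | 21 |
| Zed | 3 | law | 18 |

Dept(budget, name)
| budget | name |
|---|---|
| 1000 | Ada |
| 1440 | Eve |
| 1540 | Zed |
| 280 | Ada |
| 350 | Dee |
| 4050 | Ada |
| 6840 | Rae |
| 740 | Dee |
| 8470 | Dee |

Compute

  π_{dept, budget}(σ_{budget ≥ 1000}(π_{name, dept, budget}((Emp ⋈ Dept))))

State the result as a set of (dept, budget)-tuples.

Emp ⋈ Dept (natural join on name): {(Ada, 2, k1, 34, 1000), (Ada, 2, k1, 34, 280), (Ada, 2, k1, 34, 4050), (Ada, 5, fin, 17, 1000), (Ada, 5, fin, 17, 280), (Ada, 5, fin, 17, 4050), (Dee, 4, fin, 29, 350), (Dee, 4, fin, 29, 740), (Dee, 4, fin, 29, 8470), (Zed, 2, fin, 21, 1540), (Zed, 3, law, 18, 1540)}
π[name, dept, budget]: project onto (name, dept, budget) → {(Ada, fin, 1000), (Ada, fin, 280), (Ada, fin, 4050), (Ada, k1, 1000), (Ada, k1, 280), (Ada, k1, 4050), (Dee, fin, 350), (Dee, fin, 740), (Dee, fin, 8470), (Zed, fin, 1540), (Zed, law, 1540)}
Selection budget ≥ 1000: {(Ada, fin, 1000), (Ada, fin, 4050), (Ada, k1, 1000), (Ada, k1, 4050), (Dee, fin, 8470), (Zed, fin, 1540), (Zed, law, 1540)}
π[dept, budget]: project onto (dept, budget) → {(fin, 1000), (fin, 1540), (fin, 4050), (fin, 8470), (k1, 1000), (k1, 4050), (law, 1540)}

{(fin, 1000), (fin, 1540), (fin, 4050), (fin, 8470), (k1, 1000), (k1, 4050), (law, 1540)}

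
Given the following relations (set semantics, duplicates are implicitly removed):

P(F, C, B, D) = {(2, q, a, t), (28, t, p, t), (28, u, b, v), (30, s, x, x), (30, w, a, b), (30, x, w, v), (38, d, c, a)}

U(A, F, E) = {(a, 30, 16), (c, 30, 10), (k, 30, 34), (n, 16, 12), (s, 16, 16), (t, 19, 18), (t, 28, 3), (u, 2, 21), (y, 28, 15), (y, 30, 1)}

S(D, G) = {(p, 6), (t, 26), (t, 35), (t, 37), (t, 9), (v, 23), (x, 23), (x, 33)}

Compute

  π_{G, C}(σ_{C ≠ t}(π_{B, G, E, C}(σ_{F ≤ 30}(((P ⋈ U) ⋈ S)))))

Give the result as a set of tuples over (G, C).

Natural join on F: {(2, q, a, t, u, 21), (28, t, p, t, t, 3), (28, t, p, t, y, 15), (28, u, b, v, t, 3), (28, u, b, v, y, 15), (30, s, x, x, a, 16), (30, s, x, x, c, 10), (30, s, x, x, k, 34), (30, s, x, x, y, 1), (30, w, a, b, a, 16), (30, w, a, b, c, 10), (30, w, a, b, k, 34), (30, w, a, b, y, 1), (30, x, w, v, a, 16), (30, x, w, v, c, 10), (30, x, w, v, k, 34), (30, x, w, v, y, 1)}
Natural join on D: {(2, q, a, t, u, 21, 26), (2, q, a, t, u, 21, 35), (2, q, a, t, u, 21, 37), (2, q, a, t, u, 21, 9), (28, t, p, t, t, 3, 26), (28, t, p, t, t, 3, 35), (28, t, p, t, t, 3, 37), (28, t, p, t, t, 3, 9), (28, t, p, t, y, 15, 26), (28, t, p, t, y, 15, 35), (28, t, p, t, y, 15, 37), (28, t, p, t, y, 15, 9), (28, u, b, v, t, 3, 23), (28, u, b, v, y, 15, 23), (30, s, x, x, a, 16, 23), (30, s, x, x, a, 16, 33), (30, s, x, x, c, 10, 23), (30, s, x, x, c, 10, 33), (30, s, x, x, k, 34, 23), (30, s, x, x, k, 34, 33), (30, s, x, x, y, 1, 23), (30, s, x, x, y, 1, 33), (30, x, w, v, a, 16, 23), (30, x, w, v, c, 10, 23), (30, x, w, v, k, 34, 23), (30, x, w, v, y, 1, 23)}
Filtering on F ≤ 30 leaves {(2, q, a, t, u, 21, 26), (2, q, a, t, u, 21, 35), (2, q, a, t, u, 21, 37), (2, q, a, t, u, 21, 9), (28, t, p, t, t, 3, 26), (28, t, p, t, t, 3, 35), (28, t, p, t, t, 3, 37), (28, t, p, t, t, 3, 9), (28, t, p, t, y, 15, 26), (28, t, p, t, y, 15, 35), (28, t, p, t, y, 15, 37), (28, t, p, t, y, 15, 9), (28, u, b, v, t, 3, 23), (28, u, b, v, y, 15, 23), (30, s, x, x, a, 16, 23), (30, s, x, x, a, 16, 33), (30, s, x, x, c, 10, 23), (30, s, x, x, c, 10, 33), (30, s, x, x, k, 34, 23), (30, s, x, x, k, 34, 33), (30, s, x, x, y, 1, 23), (30, s, x, x, y, 1, 33), (30, x, w, v, a, 16, 23), (30, x, w, v, c, 10, 23), (30, x, w, v, k, 34, 23), (30, x, w, v, y, 1, 23)}.
π[B, G, E, C]: project onto (B, G, E, C) → {(a, 26, 21, q), (a, 35, 21, q), (a, 37, 21, q), (a, 9, 21, q), (b, 23, 15, u), (b, 23, 3, u), (p, 26, 15, t), (p, 26, 3, t), (p, 35, 15, t), (p, 35, 3, t), (p, 37, 15, t), (p, 37, 3, t), (p, 9, 15, t), (p, 9, 3, t), (w, 23, 1, x), (w, 23, 10, x), (w, 23, 16, x), (w, 23, 34, x), (x, 23, 1, s), (x, 23, 10, s), (x, 23, 16, s), (x, 23, 34, s), (x, 33, 1, s), (x, 33, 10, s), (x, 33, 16, s), (x, 33, 34, s)}
Filtering on C ≠ t leaves {(a, 26, 21, q), (a, 35, 21, q), (a, 37, 21, q), (a, 9, 21, q), (b, 23, 15, u), (b, 23, 3, u), (w, 23, 1, x), (w, 23, 10, x), (w, 23, 16, x), (w, 23, 34, x), (x, 23, 1, s), (x, 23, 10, s), (x, 23, 16, s), (x, 23, 34, s), (x, 33, 1, s), (x, 33, 10, s), (x, 33, 16, s), (x, 33, 34, s)}.
π[G, C]: project onto (G, C) (10 duplicate(s) eliminated) → {(23, s), (23, u), (23, x), (26, q), (33, s), (35, q), (37, q), (9, q)}

{(23, s), (23, u), (23, x), (26, q), (33, s), (35, q), (37, q), (9, q)}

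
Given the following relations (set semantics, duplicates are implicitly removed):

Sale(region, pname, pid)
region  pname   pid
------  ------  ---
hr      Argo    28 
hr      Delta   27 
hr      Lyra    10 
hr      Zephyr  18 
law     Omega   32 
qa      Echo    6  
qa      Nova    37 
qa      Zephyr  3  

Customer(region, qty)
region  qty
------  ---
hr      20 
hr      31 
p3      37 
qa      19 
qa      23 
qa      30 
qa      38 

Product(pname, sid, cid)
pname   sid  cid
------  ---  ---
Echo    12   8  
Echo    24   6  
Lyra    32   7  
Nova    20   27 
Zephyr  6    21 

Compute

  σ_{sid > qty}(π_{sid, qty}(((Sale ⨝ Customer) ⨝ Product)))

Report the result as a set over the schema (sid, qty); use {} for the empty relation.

Natural join on region: {(hr, Argo, 28, 20), (hr, Argo, 28, 31), (hr, Delta, 27, 20), (hr, Delta, 27, 31), (hr, Lyra, 10, 20), (hr, Lyra, 10, 31), (hr, Zephyr, 18, 20), (hr, Zephyr, 18, 31), (qa, Echo, 6, 19), (qa, Echo, 6, 23), (qa, Echo, 6, 30), (qa, Echo, 6, 38), (qa, Nova, 37, 19), (qa, Nova, 37, 23), (qa, Nova, 37, 30), (qa, Nova, 37, 38), (qa, Zephyr, 3, 19), (qa, Zephyr, 3, 23), (qa, Zephyr, 3, 30), (qa, Zephyr, 3, 38)}
Natural join on pname: {(hr, Lyra, 10, 20, 32, 7), (hr, Lyra, 10, 31, 32, 7), (hr, Zephyr, 18, 20, 6, 21), (hr, Zephyr, 18, 31, 6, 21), (qa, Echo, 6, 19, 12, 8), (qa, Echo, 6, 19, 24, 6), (qa, Echo, 6, 23, 12, 8), (qa, Echo, 6, 23, 24, 6), (qa, Echo, 6, 30, 12, 8), (qa, Echo, 6, 30, 24, 6), (qa, Echo, 6, 38, 12, 8), (qa, Echo, 6, 38, 24, 6), (qa, Nova, 37, 19, 20, 27), (qa, Nova, 37, 23, 20, 27), (qa, Nova, 37, 30, 20, 27), (qa, Nova, 37, 38, 20, 27), (qa, Zephyr, 3, 19, 6, 21), (qa, Zephyr, 3, 23, 6, 21), (qa, Zephyr, 3, 30, 6, 21), (qa, Zephyr, 3, 38, 6, 21)}
Keep only column(s) sid, qty: {(12, 19), (12, 23), (12, 30), (12, 38), (20, 19), (20, 23), (20, 30), (20, 38), (24, 19), (24, 23), (24, 30), (24, 38), (32, 20), (32, 31), (6, 19), (6, 20), (6, 23), (6, 30), (6, 31), (6, 38)}
Filtering on sid > qty leaves {(20, 19), (24, 19), (24, 23), (32, 20), (32, 31)}.

{(20, 19), (24, 19), (24, 23), (32, 20), (32, 31)}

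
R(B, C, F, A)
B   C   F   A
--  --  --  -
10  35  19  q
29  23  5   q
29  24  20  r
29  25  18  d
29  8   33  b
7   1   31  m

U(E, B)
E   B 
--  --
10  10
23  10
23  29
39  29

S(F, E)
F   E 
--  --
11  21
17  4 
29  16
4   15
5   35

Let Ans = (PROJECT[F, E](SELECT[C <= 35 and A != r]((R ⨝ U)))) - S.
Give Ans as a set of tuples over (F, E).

R ⋈ U (natural join on B): {(10, 35, 19, q, 10), (10, 35, 19, q, 23), (29, 23, 5, q, 23), (29, 23, 5, q, 39), (29, 24, 20, r, 23), (29, 24, 20, r, 39), (29, 25, 18, d, 23), (29, 25, 18, d, 39), (29, 8, 33, b, 23), (29, 8, 33, b, 39)}
Selection C <= 35 and A != r: {(10, 35, 19, q, 10), (10, 35, 19, q, 23), (29, 23, 5, q, 23), (29, 23, 5, q, 39), (29, 25, 18, d, 23), (29, 25, 18, d, 39), (29, 8, 33, b, 23), (29, 8, 33, b, 39)}
π_{F, E} gives {(18, 23), (18, 39), (19, 10), (19, 23), (33, 23), (33, 39), (5, 23), (5, 39)}.
Taking the difference: {(18, 23), (18, 39), (19, 10), (19, 23), (33, 23), (33, 39), (5, 23), (5, 39)}

{(18, 23), (18, 39), (19, 10), (19, 23), (33, 23), (33, 39), (5, 23), (5, 39)}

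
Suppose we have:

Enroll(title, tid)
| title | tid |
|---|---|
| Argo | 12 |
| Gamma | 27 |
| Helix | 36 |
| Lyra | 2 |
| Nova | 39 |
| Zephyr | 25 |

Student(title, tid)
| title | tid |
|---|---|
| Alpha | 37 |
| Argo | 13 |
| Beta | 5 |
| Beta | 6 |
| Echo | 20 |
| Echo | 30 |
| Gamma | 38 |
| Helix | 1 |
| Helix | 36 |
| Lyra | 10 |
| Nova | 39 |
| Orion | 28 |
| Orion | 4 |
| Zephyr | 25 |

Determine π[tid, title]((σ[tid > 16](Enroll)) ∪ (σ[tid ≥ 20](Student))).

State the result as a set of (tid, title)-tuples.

Apply σ_{tid > 16}; surviving tuples: {(Gamma, 27), (Helix, 36), (Nova, 39), (Zephyr, 25)}
Apply σ_{tid ≥ 20}; surviving tuples: {(Alpha, 37), (Echo, 20), (Echo, 30), (Gamma, 38), (Helix, 36), (Nova, 39), (Orion, 28), (Zephyr, 25)}
Taking the union: {(Alpha, 37), (Echo, 20), (Echo, 30), (Gamma, 27), (Gamma, 38), (Helix, 36), (Nova, 39), (Orion, 28), (Zephyr, 25)}
π_{tid, title} gives {(20, Echo), (25, Zephyr), (27, Gamma), (28, Orion), (30, Echo), (36, Helix), (37, Alpha), (38, Gamma), (39, Nova)}.

{(20, Echo), (25, Zephyr), (27, Gamma), (28, Orion), (30, Echo), (36, Helix), (37, Alpha), (38, Gamma), (39, Nova)}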